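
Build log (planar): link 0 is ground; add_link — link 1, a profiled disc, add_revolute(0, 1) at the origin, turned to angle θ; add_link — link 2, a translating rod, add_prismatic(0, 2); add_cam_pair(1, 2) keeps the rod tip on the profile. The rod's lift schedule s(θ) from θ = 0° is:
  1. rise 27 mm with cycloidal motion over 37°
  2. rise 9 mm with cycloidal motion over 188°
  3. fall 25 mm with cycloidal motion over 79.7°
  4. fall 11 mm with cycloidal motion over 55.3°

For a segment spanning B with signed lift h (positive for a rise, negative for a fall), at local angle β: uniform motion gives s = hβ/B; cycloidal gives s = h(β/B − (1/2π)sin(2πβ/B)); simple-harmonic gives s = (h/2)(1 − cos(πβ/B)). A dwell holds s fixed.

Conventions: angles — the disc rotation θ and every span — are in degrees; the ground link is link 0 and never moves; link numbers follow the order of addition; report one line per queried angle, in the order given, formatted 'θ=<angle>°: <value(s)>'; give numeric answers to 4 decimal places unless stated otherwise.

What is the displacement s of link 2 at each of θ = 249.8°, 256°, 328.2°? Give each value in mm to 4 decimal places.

seg 1 [0°–37°] cycloidal, h=27: full span → s += 27 → s = 27.0000
seg 2 [37°–225°] cycloidal, h=9: full span → s += 9 → s = 36.0000
seg 3 [225°–304.7°] cycloidal, h=-25: θ=249.8° here. β=24.8, B=79.7. -25·(0.3112 − sin(2π·0.3112)/(2π)) = -4.0905 → s = 31.9095
seg 3 [225°–304.7°] cycloidal, h=-25: θ=256° here. β=31, B=79.7. -25·(0.3890 − sin(2π·0.3890)/(2π)) = -7.1677 → s = 28.8323
seg 3 [225°–304.7°] cycloidal, h=-25: full span → s += -25 → s = 11.0000
seg 4 [304.7°–360°] cycloidal, h=-11: θ=328.2° here. β=23.5, B=55.3. -11·(0.4250 − sin(2π·0.4250)/(2π)) = -3.8793 → s = 7.1207

θ=249.8°: 31.9095
θ=256°: 28.8323
θ=328.2°: 7.1207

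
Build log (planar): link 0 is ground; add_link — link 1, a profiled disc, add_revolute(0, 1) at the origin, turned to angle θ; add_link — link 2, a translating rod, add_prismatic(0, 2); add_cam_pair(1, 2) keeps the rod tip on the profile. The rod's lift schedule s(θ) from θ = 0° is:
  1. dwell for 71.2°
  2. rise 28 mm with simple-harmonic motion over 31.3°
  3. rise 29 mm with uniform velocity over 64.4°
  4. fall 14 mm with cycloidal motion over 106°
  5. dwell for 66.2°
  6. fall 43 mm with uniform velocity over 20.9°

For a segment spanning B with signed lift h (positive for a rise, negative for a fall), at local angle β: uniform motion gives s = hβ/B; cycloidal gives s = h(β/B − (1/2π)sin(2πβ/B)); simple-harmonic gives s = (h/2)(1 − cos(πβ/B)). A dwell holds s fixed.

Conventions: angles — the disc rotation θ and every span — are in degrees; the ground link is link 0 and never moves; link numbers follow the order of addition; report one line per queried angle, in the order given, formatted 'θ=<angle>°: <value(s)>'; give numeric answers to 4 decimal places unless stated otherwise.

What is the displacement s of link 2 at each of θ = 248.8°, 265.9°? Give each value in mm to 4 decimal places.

seg 1 [0°–71.2°] dwell: s stays 0.0000
seg 2 [71.2°–102.5°] simple-harmonic, h=28: full span → s += 28 → s = 28.0000
seg 3 [102.5°–166.9°] uniform, h=29: full span → s += 29 → s = 57.0000
seg 4 [166.9°–272.9°] cycloidal, h=-14: θ=248.8° here. β=81.9, B=106. -14·(0.7726 − sin(2π·0.7726)/(2π)) = -13.0226 → s = 43.9774
seg 4 [166.9°–272.9°] cycloidal, h=-14: θ=265.9° here. β=99, B=106. -14·(0.9340 − sin(2π·0.9340)/(2π)) = -13.9737 → s = 43.0263

θ=248.8°: 43.9774
θ=265.9°: 43.0263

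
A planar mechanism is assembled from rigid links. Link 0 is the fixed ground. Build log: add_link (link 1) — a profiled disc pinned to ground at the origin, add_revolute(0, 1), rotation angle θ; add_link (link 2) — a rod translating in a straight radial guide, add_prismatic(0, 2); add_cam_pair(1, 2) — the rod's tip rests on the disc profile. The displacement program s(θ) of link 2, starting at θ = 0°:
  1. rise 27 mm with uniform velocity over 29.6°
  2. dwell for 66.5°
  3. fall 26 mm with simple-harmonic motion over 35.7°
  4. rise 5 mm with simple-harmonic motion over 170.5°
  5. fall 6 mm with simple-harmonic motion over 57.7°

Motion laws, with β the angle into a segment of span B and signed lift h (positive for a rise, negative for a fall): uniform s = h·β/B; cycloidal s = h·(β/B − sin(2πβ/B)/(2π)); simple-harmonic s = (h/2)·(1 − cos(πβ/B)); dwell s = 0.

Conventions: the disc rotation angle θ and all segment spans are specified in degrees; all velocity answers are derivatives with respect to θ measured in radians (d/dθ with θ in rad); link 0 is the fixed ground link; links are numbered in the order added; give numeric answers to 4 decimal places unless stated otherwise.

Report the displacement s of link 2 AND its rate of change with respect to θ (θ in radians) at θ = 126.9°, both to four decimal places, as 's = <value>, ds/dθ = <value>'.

seg 1 [0°–29.6°] uniform, h=27: full span → s += 27 → s = 27.0000
seg 2 [29.6°–96.1°] dwell: s stays 27.0000
seg 3 [96.1°–131.8°] simple-harmonic, h=-26: θ=126.9° here. β=30.8, B=35.7. -26/2·(1 − cos(π·0.8627)) = -24.8100 → s = 2.1900
velocity in seg [96.1°–131.8°] (simple-harmonic), θ in radians: β = 30.8° = 0.5376 rad, B = 35.7° = 0.6231 rad; ds/dθ = (πh/(2B)) sin(πβ/B) = (π·(-26)/(2·0.6231)) sin(π·0.8627) = -27.395720 mm/rad

s = 2.1900, ds/dθ = -27.3957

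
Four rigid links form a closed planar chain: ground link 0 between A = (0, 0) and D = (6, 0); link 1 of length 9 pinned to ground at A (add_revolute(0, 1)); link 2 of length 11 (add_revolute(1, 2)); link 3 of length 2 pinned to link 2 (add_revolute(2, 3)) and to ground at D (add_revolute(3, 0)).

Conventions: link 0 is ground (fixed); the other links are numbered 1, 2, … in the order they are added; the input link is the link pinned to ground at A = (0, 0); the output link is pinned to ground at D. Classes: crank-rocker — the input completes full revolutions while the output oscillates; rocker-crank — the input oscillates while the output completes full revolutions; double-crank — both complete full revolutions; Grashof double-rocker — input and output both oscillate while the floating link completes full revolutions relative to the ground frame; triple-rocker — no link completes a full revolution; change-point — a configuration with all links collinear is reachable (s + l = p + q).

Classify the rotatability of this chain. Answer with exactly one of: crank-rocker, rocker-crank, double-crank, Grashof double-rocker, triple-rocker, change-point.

lengths: ground=6, input=9, coupler=11, output=2
sorted: s=2 (shortest), l=11 (longest), p+q=15
s + l = 13 vs p + q = 15
s + l < p + q (Grashof) with shortest = output link → rocker-crank

rocker-crank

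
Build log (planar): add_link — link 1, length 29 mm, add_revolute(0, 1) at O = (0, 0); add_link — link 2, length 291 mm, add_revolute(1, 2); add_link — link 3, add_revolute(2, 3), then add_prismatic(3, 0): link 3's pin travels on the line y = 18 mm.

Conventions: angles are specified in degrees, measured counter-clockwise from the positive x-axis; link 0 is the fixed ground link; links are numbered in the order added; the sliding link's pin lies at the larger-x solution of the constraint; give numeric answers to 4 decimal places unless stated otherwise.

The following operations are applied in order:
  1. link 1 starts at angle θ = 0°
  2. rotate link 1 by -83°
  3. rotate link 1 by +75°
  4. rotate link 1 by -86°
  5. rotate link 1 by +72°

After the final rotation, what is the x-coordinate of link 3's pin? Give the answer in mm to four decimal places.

geometry: r = 29 mm, L = 291 mm, e = 18 mm; θ starts at 0°
rotate link 1 by -83°: θ ← 0° -83° = -83°
rotate link 1 by +75°: θ ← -83° +75° = -8°
rotate link 1 by -86°: θ ← -8° -86° = -94°
rotate link 1 by +72°: θ ← -94° +72° = -22°
crank pin P = (r cos θ, r sin θ) = (26.888332, -10.863591)
h = r sin θ − e = -10.863591 − 18 = -28.863591
x = r cos θ + √(L² − h²) = 26.888332 + 289.565007 = 316.453338

316.4533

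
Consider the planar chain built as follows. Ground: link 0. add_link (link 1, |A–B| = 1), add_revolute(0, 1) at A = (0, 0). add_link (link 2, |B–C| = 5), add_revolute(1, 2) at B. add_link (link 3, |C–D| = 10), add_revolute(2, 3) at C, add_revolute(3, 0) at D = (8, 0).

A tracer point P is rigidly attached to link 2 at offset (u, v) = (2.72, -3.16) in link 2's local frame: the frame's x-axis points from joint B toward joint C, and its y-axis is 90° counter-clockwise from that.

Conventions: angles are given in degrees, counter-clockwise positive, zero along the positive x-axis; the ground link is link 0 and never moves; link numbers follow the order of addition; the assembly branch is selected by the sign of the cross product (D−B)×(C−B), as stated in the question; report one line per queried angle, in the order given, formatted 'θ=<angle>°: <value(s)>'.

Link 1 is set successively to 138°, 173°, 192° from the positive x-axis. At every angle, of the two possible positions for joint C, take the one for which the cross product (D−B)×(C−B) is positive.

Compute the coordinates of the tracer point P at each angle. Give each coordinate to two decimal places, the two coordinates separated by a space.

A=(0,0), D=(8.00,0)
θ=138°: B = A + 1.00·(cos138°, sin138°) = (-0.7431, 0.6691)
θ=138°: |BD| = 8.7687
θ=138°: circle(B,5.00) ∩ circle(D,10.00): a=0.1078, h=4.9988
θ=138°:   candidates: C₊=(-0.2542,5.6452) cross=43.833; C₋=(-1.0171,-4.3234) cross=-43.833
θ=138°:   branch + wants cross > 0 → take C=(-0.2542,5.6452) (cross=43.833)
θ=138°: ex = (C−B)/|BC| = (0.0978,0.9952); ey = (-0.9952,0.0978)
θ=138°: P = B + 2.72·ex + -3.16·ey = (2.6677,3.0671)
θ=173°: B = A + 1.00·(cos173°, sin173°) = (-0.9925, 0.1219)
θ=173°: |BD| = 8.9934
θ=173°: circle(B,5.00) ∩ circle(D,10.00): a=0.3269, h=4.9893
θ=173°:   candidates: C₊=(-0.5980,5.1063) cross=44.871; C₋=(-0.7332,-4.8714) cross=-44.871
θ=173°:   branch + wants cross > 0 → take C=(-0.5980,5.1063) (cross=44.871)
θ=173°: ex = (C−B)/|BC| = (0.0789,0.9969); ey = (-0.9969,0.0789)
θ=173°: P = B + 2.72·ex + -3.16·ey = (2.3722,2.5840)
θ=192°: B = A + 1.00·(cos192°, sin192°) = (-0.9781, -0.2079)
θ=192°: |BD| = 8.9806
θ=192°: circle(B,5.00) ∩ circle(D,10.00): a=0.3146, h=4.9901
θ=192°:   candidates: C₊=(-0.7792,4.7881) cross=44.814; C₋=(-0.5481,-5.1894) cross=-44.814
θ=192°:   branch + wants cross > 0 → take C=(-0.7792,4.7881) (cross=44.814)
θ=192°: ex = (C−B)/|BC| = (0.0398,0.9992); ey = (-0.9992,0.0398)
θ=192°: P = B + 2.72·ex + -3.16·ey = (2.2876,2.3842)

θ=138°: 2.67 3.07
θ=173°: 2.37 2.58
θ=192°: 2.29 2.38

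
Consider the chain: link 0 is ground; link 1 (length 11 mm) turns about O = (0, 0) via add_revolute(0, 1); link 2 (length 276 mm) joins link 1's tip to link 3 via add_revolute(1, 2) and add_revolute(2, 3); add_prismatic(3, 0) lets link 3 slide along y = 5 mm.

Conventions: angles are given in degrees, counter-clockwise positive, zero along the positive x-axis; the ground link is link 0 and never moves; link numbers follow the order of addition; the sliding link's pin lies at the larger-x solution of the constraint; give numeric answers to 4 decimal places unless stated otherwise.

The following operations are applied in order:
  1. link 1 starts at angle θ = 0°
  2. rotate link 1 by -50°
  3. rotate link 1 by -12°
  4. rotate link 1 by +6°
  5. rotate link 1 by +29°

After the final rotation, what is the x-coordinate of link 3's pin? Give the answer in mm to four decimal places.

geometry: r = 11 mm, L = 276 mm, e = 5 mm; θ starts at 0°
rotate link 1 by -50°: θ ← 0° -50° = -50°
rotate link 1 by -12°: θ ← -50° -12° = -62°
rotate link 1 by +6°: θ ← -62° +6° = -56°
rotate link 1 by +29°: θ ← -56° +29° = -27°
crank pin P = (r cos θ, r sin θ) = (9.801072, -4.993895)
h = r sin θ − e = -4.993895 − 5 = -9.993895
x = r cos θ + √(L² − h²) = 9.801072 + 275.819002 = 285.620074

285.6201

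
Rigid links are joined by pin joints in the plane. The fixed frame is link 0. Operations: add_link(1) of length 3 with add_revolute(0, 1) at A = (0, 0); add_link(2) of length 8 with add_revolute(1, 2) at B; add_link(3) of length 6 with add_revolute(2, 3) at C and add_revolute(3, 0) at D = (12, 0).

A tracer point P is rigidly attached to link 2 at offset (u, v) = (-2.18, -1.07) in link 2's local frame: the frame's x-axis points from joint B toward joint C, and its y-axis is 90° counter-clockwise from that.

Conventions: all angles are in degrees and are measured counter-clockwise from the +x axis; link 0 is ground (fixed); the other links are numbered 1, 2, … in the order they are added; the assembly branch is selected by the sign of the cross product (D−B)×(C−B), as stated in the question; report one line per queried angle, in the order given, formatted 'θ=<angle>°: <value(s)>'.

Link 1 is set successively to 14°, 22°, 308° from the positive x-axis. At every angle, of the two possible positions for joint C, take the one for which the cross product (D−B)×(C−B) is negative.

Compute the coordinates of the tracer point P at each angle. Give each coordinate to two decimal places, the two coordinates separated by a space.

A=(0,0), D=(12.00,0)
θ=14°: B = A + 3.00·(cos14°, sin14°) = (2.9109, 0.7258)
θ=14°: |BD| = 9.1180
θ=14°: circle(B,8.00) ∩ circle(D,6.00): a=6.0944, h=5.1825
θ=14°:   candidates: C₊=(9.3985,5.4067) cross=47.254; C₋=(8.5735,-4.9253) cross=-47.254
θ=14°:   branch - wants cross < 0 → take C=(8.5735,-4.9253) (cross=-47.254)
θ=14°: ex = (C−B)/|BC| = (0.7078,-0.7064); ey = (0.7064,0.7078)
θ=14°: P = B + -2.18·ex + -1.07·ey = (0.6120,1.5083)
θ=22°: B = A + 3.00·(cos22°, sin22°) = (2.7816, 1.1238)
θ=22°: |BD| = 9.2867
θ=22°: circle(B,8.00) ∩ circle(D,6.00): a=6.1509, h=5.1153
θ=22°:   candidates: C₊=(9.5063,5.4572) cross=47.505; C₋=(8.2682,-4.6983) cross=-47.505
θ=22°:   branch - wants cross < 0 → take C=(8.2682,-4.6983) (cross=-47.505)
θ=22°: ex = (C−B)/|BC| = (0.6858,-0.7278); ey = (0.7278,0.6858)
θ=22°: P = B + -2.18·ex + -1.07·ey = (0.5077,1.9765)
θ=308°: B = A + 3.00·(cos308°, sin308°) = (1.8470, -2.3640)
θ=308°: |BD| = 10.4246
θ=308°: circle(B,8.00) ∩ circle(D,6.00): a=6.5553, h=4.5857
θ=308°:   candidates: C₊=(7.1916,3.5887) cross=47.804; C₋=(9.2714,-5.3437) cross=-47.804
θ=308°:   branch - wants cross < 0 → take C=(9.2714,-5.3437) (cross=-47.804)
θ=308°: ex = (C−B)/|BC| = (0.9281,-0.3725); ey = (0.3725,0.9281)
θ=308°: P = B + -2.18·ex + -1.07·ey = (-0.5747,-2.5451)

θ=14°: 0.61 1.51
θ=22°: 0.51 1.98
θ=308°: -0.57 -2.55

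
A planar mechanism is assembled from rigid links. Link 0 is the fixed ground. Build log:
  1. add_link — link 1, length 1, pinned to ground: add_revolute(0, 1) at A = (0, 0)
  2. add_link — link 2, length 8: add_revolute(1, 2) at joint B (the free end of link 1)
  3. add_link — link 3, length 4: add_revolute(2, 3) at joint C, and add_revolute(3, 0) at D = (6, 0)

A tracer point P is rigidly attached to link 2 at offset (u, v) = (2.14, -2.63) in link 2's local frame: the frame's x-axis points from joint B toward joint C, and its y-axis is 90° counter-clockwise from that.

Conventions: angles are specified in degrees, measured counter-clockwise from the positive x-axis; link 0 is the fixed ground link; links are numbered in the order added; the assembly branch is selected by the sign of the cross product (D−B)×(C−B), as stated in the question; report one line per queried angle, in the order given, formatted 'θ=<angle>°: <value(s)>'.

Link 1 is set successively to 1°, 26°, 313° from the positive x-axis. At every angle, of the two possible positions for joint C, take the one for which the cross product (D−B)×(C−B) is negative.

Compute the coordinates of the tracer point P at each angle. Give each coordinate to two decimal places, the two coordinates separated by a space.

A=(0,0), D=(6.00,0)
θ=1°: B = A + 1.00·(cos1°, sin1°) = (0.9998, 0.0175)
θ=1°: |BD| = 5.0002
θ=1°: circle(B,8.00) ∩ circle(D,4.00): a=7.2999, h=3.2728
θ=1°:   candidates: C₊=(8.3111,3.2648) cross=16.365; C₋=(8.2883,-3.2808) cross=-16.365
θ=1°:   branch - wants cross < 0 → take C=(8.2883,-3.2808) (cross=-16.365)
θ=1°: ex = (C−B)/|BC| = (0.9111,-0.4123); ey = (0.4123,0.9111)
θ=1°: P = B + 2.14·ex + -2.63·ey = (1.8652,-3.2609)
θ=26°: B = A + 1.00·(cos26°, sin26°) = (0.8988, 0.4384)
θ=26°: |BD| = 5.1200
θ=26°: circle(B,8.00) ∩ circle(D,4.00): a=7.2475, h=3.3873
θ=26°:   candidates: C₊=(8.4097,3.1927) cross=17.343; C₋=(7.8297,-3.5570) cross=-17.343
θ=26°:   branch - wants cross < 0 → take C=(7.8297,-3.5570) (cross=-17.343)
θ=26°: ex = (C−B)/|BC| = (0.8664,-0.4994); ey = (0.4994,0.8664)
θ=26°: P = B + 2.14·ex + -2.63·ey = (1.4393,-2.9089)
θ=313°: B = A + 1.00·(cos313°, sin313°) = (0.6820, -0.7314)
θ=313°: |BD| = 5.3681
θ=313°: circle(B,8.00) ∩ circle(D,4.00): a=7.1549, h=3.5787
θ=313°:   candidates: C₊=(7.2826,3.7888) cross=19.211; C₋=(8.2578,-3.3019) cross=-19.211
θ=313°:   branch - wants cross < 0 → take C=(8.2578,-3.3019) (cross=-19.211)
θ=313°: ex = (C−B)/|BC| = (0.9470,-0.3213); ey = (0.3213,0.9470)
θ=313°: P = B + 2.14·ex + -2.63·ey = (1.8635,-3.9095)

θ=1°: 1.87 -3.26
θ=26°: 1.44 -2.91
θ=313°: 1.86 -3.91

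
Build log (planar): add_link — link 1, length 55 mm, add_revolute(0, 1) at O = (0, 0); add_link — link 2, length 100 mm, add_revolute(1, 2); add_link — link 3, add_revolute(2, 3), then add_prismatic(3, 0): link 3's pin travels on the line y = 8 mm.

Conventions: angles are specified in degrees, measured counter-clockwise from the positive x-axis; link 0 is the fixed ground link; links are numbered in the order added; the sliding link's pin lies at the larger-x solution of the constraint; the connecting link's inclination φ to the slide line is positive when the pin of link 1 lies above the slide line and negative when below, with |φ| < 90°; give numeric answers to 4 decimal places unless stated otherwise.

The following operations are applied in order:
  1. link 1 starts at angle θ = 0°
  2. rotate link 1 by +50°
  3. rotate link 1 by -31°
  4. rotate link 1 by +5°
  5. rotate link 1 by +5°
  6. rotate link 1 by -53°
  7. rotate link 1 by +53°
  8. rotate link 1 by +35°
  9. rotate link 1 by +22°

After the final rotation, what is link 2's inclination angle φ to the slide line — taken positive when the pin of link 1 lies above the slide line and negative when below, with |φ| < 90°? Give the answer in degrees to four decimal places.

geometry: r = 55 mm, L = 100 mm, e = 8 mm; θ starts at 0°
rotate link 1 by +50°: θ ← 0° +50° = 50°
rotate link 1 by -31°: θ ← 50° -31° = 19°
rotate link 1 by +5°: θ ← 19° +5° = 24°
rotate link 1 by +5°: θ ← 24° +5° = 29°
rotate link 1 by -53°: θ ← 29° -53° = -24°
rotate link 1 by +53°: θ ← -24° +53° = 29°
rotate link 1 by +35°: θ ← 29° +35° = 64°
rotate link 1 by +22°: θ ← 64° +22° = 86°
h = r sin θ − e = 54.866023 − 8 = 46.866023
sin φ = h / L = 46.866023 / 100 = 0.46866023
φ = arcsin(0.46866023) = 27.947364°

27.9474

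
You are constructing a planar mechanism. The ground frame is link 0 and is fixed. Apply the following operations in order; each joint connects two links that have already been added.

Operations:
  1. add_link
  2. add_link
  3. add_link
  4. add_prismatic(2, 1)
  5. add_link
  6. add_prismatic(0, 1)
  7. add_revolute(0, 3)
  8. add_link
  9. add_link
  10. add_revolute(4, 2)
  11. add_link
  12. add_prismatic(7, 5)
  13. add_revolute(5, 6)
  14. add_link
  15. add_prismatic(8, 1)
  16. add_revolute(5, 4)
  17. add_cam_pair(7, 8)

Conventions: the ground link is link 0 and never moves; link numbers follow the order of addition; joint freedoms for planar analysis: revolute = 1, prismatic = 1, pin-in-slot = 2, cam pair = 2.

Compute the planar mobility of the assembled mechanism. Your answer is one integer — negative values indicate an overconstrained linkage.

(L,J1,J2)=(1,0,0); link0 fixed
link1: (2,0,0)
link2: (3,0,0)
link3: (4,0,0)
P 2-1 [J1]: (4,1,0)
link4: (5,1,0)
P 0-1 [J1]: (5,2,0)
R 0-3 [J1]: (5,3,0)
link5: (6,3,0)
link6: (7,3,0)
R 4-2 [J1]: (7,4,0)
link7: (8,4,0)
P 7-5 [J1]: (8,5,0)
R 5-6 [J1]: (8,6,0)
link8: (9,6,0)
P 8-1 [J1]: (9,7,0)
R 5-4 [J1]: (9,8,0)
C 7-8 [J2]: (9,8,1)
Grübler: 3·8 − 2·8 − 1 = 7

M = 7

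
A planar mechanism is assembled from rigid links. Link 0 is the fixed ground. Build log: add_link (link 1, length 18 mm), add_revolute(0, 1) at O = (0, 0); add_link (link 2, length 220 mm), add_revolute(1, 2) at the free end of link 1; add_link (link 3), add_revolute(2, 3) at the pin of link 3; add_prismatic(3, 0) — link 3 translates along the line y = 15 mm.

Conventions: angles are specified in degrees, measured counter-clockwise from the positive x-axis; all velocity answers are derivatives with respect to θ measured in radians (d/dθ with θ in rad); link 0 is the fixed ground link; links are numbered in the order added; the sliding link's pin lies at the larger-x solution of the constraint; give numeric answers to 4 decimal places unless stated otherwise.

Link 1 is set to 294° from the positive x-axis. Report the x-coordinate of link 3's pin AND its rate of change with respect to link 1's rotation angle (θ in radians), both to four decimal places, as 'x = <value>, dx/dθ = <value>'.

geometry: r = 18 mm, L = 220 mm, e = 15 mm
crank pin P = (r cos θ, r sin θ) = (7.321260, -16.443818)
h = r sin θ − e = -16.443818 − 15 = -31.443818
x = r cos θ + √(L² − h²) = 7.321260 + 217.741329 = 225.062588
dx/dθ = −r sin θ − h·r cos θ/√(L² − h²) (θ in radians; h = -31.443818) = 17.501074

x = 225.0626, dx/dθ = 17.5011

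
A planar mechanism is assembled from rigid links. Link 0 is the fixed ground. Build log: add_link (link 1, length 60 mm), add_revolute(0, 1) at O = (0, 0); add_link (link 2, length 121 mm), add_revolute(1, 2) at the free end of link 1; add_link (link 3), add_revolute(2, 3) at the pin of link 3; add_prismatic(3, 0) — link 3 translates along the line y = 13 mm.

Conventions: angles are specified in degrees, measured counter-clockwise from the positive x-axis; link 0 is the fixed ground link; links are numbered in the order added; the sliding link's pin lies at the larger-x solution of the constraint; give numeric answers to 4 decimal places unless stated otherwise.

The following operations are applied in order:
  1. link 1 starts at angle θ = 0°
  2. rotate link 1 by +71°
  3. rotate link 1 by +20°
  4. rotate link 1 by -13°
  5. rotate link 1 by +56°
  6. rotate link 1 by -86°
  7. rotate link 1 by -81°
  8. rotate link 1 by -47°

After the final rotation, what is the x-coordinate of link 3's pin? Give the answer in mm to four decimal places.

geometry: r = 60 mm, L = 121 mm, e = 13 mm; θ starts at 0°
rotate link 1 by +71°: θ ← 0° +71° = 71°
rotate link 1 by +20°: θ ← 71° +20° = 91°
rotate link 1 by -13°: θ ← 91° -13° = 78°
rotate link 1 by +56°: θ ← 78° +56° = 134°
rotate link 1 by -86°: θ ← 134° -86° = 48°
rotate link 1 by -81°: θ ← 48° -81° = -33°
rotate link 1 by -47°: θ ← -33° -47° = -80°
crank pin P = (r cos θ, r sin θ) = (10.418891, -59.088465)
h = r sin θ − e = -59.088465 − 13 = -72.088465
x = r cos θ + √(L² − h²) = 10.418891 + 97.181548 = 107.600438

107.6004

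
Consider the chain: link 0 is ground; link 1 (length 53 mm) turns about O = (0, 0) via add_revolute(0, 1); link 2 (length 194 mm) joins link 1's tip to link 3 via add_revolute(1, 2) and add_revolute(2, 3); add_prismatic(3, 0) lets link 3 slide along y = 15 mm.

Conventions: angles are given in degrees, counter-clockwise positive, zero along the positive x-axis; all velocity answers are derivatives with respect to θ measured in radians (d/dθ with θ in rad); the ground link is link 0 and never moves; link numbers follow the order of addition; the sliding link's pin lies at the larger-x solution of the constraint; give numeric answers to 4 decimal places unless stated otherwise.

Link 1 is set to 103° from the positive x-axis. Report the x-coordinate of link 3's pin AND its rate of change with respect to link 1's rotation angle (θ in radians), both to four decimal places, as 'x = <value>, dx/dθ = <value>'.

geometry: r = 53 mm, L = 194 mm, e = 15 mm
crank pin P = (r cos θ, r sin θ) = (-11.922406, 51.641613)
h = r sin θ − e = 51.641613 − 15 = 36.641613
x = r cos θ + √(L² − h²) = -11.922406 + 190.508247 = 178.585841
dx/dθ = −r sin θ − h·r cos θ/√(L² − h²) (θ in radians; h = 36.641613) = -49.348504

x = 178.5858, dx/dθ = -49.3485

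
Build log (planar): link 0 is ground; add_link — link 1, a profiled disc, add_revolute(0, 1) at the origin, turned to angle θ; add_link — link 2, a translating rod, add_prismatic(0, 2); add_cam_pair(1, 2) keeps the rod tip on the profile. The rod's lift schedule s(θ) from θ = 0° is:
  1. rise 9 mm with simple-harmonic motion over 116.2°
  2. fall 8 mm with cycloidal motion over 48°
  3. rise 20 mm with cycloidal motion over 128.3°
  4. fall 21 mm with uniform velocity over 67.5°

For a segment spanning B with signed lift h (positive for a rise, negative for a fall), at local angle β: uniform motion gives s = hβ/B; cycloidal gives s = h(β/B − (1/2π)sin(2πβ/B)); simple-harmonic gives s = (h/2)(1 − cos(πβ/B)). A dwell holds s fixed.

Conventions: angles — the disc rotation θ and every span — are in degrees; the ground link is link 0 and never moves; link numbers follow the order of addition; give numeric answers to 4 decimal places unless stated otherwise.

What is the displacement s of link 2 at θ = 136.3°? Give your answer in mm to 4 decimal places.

seg 1 [0°–116.2°] simple-harmonic, h=9: full span → s += 9 → s = 9.0000
seg 2 [116.2°–164.2°] cycloidal, h=-8: θ=136.3° here. β=20.1, B=48. -8·(0.4188 − sin(2π·0.4188)/(2π)) = -2.7279 → s = 6.2721

6.2721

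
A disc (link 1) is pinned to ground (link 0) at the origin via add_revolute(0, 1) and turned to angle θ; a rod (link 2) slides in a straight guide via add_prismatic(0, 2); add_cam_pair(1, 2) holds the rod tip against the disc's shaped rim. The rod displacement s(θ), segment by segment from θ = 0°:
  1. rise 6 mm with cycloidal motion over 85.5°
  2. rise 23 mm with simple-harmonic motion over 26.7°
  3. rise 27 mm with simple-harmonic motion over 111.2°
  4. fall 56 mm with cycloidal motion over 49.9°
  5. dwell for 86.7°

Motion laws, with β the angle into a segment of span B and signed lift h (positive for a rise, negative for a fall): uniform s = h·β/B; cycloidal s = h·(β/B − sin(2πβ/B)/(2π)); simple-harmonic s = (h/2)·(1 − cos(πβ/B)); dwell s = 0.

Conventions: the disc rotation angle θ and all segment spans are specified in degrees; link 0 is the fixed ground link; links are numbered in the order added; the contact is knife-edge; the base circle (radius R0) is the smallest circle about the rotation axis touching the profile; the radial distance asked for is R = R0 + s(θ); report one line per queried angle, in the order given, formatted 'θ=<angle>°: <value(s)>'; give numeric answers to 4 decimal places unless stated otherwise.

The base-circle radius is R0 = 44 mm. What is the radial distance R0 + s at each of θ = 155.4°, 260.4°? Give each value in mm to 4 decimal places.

segment 1 (0° to 85.5°, cycloidal, h = 6) is passed completely: s = 0.0000 + (6) = 6.0000
segment 2 (85.5° to 112.2°, simple-harmonic, h = 23) is passed completely: s = 6.0000 + (23) = 29.0000
θ = 155.4° falls in segment 3 (112.2° to 223.4°, simple-harmonic, h = 27): β = 155.4 − 112.2 = 43.2°, B = 111.2°; Δs = 27/2·(1 − cos(π·0.3885)) = 8.8668; s = 29.0000 + 8.8668 = 37.8668
segment 3 (112.2° to 223.4°, simple-harmonic, h = 27) is passed completely: s = 29.0000 + (27) = 56.0000
θ = 260.4° falls in segment 4 (223.4° to 273.3°, cycloidal, h = -56): β = 260.4 − 223.4 = 37°, B = 49.9°; Δs = -56·(0.7415 − sin(2π·0.7415)/(2π)) = -50.4230; s = 56.0000 − 50.4230 = 5.5770
θ=155.4°: R = R0 + s = 44 + 37.8668 = 81.8668
θ=260.4°: R = R0 + s = 44 + 5.5770 = 49.5770

θ=155.4°: 81.8668
θ=260.4°: 49.5770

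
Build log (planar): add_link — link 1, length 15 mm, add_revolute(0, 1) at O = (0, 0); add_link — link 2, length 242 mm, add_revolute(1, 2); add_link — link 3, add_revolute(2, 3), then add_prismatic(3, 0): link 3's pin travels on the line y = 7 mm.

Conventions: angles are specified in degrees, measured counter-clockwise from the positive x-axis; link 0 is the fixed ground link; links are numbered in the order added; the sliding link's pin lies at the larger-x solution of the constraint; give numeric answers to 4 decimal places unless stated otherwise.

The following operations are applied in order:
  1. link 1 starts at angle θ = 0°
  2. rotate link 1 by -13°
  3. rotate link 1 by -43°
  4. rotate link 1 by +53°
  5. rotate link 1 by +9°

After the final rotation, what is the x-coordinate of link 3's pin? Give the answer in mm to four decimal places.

geometry: r = 15 mm, L = 242 mm, e = 7 mm; θ starts at 0°
rotate link 1 by -13°: θ ← 0° -13° = -13°
rotate link 1 by -43°: θ ← -13° -43° = -56°
rotate link 1 by +53°: θ ← -56° +53° = -3°
rotate link 1 by +9°: θ ← -3° +9° = 6°
crank pin P = (r cos θ, r sin θ) = (14.917828, 1.567927)
h = r sin θ − e = 1.567927 − 7 = -5.432073
x = r cos θ + √(L² − h²) = 14.917828 + 241.939027 = 256.856855

256.8569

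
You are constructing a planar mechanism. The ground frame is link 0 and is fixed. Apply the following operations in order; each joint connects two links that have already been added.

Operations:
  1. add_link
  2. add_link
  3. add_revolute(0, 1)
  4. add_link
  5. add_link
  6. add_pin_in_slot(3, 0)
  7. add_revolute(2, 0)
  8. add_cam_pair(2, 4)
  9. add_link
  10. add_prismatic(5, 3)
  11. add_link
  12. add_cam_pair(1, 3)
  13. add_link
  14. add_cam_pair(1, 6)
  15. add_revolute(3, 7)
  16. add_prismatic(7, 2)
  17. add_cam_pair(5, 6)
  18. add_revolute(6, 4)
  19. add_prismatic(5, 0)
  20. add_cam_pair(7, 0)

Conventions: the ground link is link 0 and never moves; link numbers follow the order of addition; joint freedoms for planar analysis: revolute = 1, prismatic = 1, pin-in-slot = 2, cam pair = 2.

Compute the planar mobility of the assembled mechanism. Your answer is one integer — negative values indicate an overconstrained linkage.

link 0 = ground. State L|J1|J2 = 1|0|0
+link1  2|0|0
+link2  3|0|0
R(0,1) f=1→J1  3|1|0
+link3  4|1|0
+link4  5|1|0
PS(3,0) f=2→J2  5|1|1
R(2,0) f=1→J1  5|2|1
C(2,4) f=2→J2  5|2|2
+link5  6|2|2
P(5,3) f=1→J1  6|3|2
+link6  7|3|2
C(1,3) f=2→J2  7|3|3
+link7  8|3|3
C(1,6) f=2→J2  8|3|4
R(3,7) f=1→J1  8|4|4
P(7,2) f=1→J1  8|5|4
C(5,6) f=2→J2  8|5|5
R(6,4) f=1→J1  8|6|5
P(5,0) f=1→J1  8|7|5
C(7,0) f=2→J2  8|7|6
M = 3(8−1)−2·7−6 = 21−14−6 = 1

M = 1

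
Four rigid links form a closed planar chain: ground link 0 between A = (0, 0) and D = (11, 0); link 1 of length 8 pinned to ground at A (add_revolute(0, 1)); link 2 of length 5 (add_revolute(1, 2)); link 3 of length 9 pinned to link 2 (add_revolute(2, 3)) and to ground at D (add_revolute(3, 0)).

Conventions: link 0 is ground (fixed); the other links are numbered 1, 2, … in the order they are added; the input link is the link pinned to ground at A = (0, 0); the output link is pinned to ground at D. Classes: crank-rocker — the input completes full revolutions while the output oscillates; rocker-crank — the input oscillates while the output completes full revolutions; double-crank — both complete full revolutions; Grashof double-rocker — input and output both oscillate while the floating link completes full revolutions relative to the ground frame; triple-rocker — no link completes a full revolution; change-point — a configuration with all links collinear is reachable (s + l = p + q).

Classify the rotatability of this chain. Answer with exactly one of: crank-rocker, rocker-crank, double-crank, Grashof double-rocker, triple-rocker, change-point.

lengths: ground=11, input=8, coupler=5, output=9
sorted: s=5 (shortest), l=11 (longest), p+q=17
s + l = 16 vs p + q = 17
s + l < p + q (Grashof) with shortest = coupler link → Grashof double-rocker

Grashof double-rocker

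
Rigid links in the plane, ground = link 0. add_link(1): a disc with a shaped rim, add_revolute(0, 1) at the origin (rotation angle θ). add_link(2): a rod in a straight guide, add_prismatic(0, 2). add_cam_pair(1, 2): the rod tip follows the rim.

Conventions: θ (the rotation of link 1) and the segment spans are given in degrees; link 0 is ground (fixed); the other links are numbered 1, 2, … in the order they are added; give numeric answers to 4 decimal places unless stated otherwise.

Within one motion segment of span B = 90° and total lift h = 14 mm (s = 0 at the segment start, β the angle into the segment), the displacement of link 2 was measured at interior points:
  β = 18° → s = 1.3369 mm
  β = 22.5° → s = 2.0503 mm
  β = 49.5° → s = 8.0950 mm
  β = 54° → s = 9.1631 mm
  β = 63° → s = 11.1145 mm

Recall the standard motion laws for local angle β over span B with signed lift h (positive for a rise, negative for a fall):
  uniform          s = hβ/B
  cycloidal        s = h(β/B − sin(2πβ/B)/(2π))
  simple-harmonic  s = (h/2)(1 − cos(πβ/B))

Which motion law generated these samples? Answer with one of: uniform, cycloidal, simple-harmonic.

candidates at β/B = r: uniform s = h·r (linear in β); cycloidal s = h·(r − sin(2πr)/(2π)); simple-harmonic s = (h/2)(1 − cos(πr))
β=18°: printed 1.3369 | uniform 2.8000, cycloidal 0.6809, simple-harmonic 1.3369
β=22.5°: printed 2.0503 | uniform 3.5000, cycloidal 1.2718, simple-harmonic 2.0503
β=49.5°: printed 8.0950 | uniform 7.7000, cycloidal 8.3885, simple-harmonic 8.0950
β=54°: printed 9.1631 | uniform 8.4000, cycloidal 9.7097, simple-harmonic 9.1631
β=63°: printed 11.1145 | uniform 9.8000, cycloidal 11.9191, simple-harmonic 11.1145
only one law matches every sample → simple-harmonic

simple-harmonic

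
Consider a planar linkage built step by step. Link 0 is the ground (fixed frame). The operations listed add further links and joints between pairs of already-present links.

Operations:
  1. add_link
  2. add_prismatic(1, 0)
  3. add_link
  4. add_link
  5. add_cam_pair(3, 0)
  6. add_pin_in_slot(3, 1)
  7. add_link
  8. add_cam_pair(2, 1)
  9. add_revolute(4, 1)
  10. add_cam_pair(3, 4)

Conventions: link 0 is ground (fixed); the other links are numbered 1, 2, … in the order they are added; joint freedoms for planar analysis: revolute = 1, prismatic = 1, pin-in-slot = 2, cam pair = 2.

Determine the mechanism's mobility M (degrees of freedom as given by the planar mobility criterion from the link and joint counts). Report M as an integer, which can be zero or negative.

link 0 = ground. State L|J1|J2 = 1|0|0
+link1  2|0|0
P(1,0) f=1→J1  2|1|0
+link2  3|1|0
+link3  4|1|0
C(3,0) f=2→J2  4|1|1
PS(3,1) f=2→J2  4|1|2
+link4  5|1|2
C(2,1) f=2→J2  5|1|3
R(4,1) f=1→J1  5|2|3
C(3,4) f=2→J2  5|2|4
M = 3(5−1)−2·2−4 = 12−4−4 = 4

M = 4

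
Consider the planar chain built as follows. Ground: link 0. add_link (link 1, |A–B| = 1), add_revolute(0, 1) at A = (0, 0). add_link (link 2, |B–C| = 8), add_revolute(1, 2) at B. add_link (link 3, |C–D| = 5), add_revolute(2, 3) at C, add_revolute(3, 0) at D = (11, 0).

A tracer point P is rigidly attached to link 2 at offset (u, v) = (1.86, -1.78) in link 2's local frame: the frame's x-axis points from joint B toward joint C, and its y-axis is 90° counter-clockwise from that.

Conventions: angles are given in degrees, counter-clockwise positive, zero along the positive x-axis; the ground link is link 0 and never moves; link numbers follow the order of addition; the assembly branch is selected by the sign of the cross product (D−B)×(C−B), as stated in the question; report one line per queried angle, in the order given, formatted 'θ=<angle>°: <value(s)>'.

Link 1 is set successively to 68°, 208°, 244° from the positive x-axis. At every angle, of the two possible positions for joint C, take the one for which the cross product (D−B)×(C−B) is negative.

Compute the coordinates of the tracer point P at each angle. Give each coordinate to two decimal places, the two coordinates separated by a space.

A=(0,0), D=(11.00,0)
θ=68°: B = A + 1.00·(cos68°, sin68°) = (0.3746, 0.9272)
θ=68°: |BD| = 10.6658
θ=68°: circle(B,8.00) ∩ circle(D,5.00): a=7.1612, h=3.5662
θ=68°:   candidates: C₊=(7.8187,3.8574) cross=38.036; C₋=(7.1986,-3.2480) cross=-38.036
θ=68°:   branch - wants cross < 0 → take C=(7.1986,-3.2480) (cross=-38.036)
θ=68°: ex = (C−B)/|BC| = (0.8530,-0.5219); ey = (0.5219,0.8530)
θ=68°: P = B + 1.86·ex + -1.78·ey = (1.0322,-1.5619)
θ=208°: B = A + 1.00·(cos208°, sin208°) = (-0.8829, -0.4695)
θ=208°: |BD| = 11.8922
θ=208°: circle(B,8.00) ∩ circle(D,5.00): a=7.5858, h=2.5407
θ=208°:   candidates: C₊=(6.5967,2.3687) cross=30.214; C₋=(6.7973,-2.7087) cross=-30.214
θ=208°:   branch - wants cross < 0 → take C=(6.7973,-2.7087) (cross=-30.214)
θ=208°: ex = (C−B)/|BC| = (0.9600,-0.2799); ey = (0.2799,0.9600)
θ=208°: P = B + 1.86·ex + -1.78·ey = (0.4045,-2.6989)
θ=244°: B = A + 1.00·(cos244°, sin244°) = (-0.4384, -0.8988)
θ=244°: |BD| = 11.4736
θ=244°: circle(B,8.00) ∩ circle(D,5.00): a=7.4364, h=2.9497
θ=244°:   candidates: C₊=(6.7441,2.6243) cross=33.843; C₋=(7.2062,-3.2569) cross=-33.843
θ=244°:   branch - wants cross < 0 → take C=(7.2062,-3.2569) (cross=-33.843)
θ=244°: ex = (C−B)/|BC| = (0.9556,-0.2948); ey = (0.2948,0.9556)
θ=244°: P = B + 1.86·ex + -1.78·ey = (0.8143,-3.1480)

θ=68°: 1.03 -1.56
θ=208°: 0.40 -2.70
θ=244°: 0.81 -3.15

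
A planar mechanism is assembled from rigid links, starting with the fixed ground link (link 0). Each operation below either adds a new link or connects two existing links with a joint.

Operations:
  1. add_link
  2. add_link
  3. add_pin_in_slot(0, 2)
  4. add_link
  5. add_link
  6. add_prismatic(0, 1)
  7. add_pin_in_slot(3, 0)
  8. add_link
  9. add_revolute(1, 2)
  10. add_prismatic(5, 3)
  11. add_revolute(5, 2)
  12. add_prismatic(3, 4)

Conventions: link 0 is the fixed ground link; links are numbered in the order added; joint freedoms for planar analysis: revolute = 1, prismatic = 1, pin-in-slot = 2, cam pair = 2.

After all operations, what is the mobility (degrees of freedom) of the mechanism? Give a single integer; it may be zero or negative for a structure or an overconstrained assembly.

(L,J1,J2)=(1,0,0); link0 fixed
link1: (2,0,0)
link2: (3,0,0)
PS 0-2 [J2]: (3,0,1)
link3: (4,0,1)
link4: (5,0,1)
P 0-1 [J1]: (5,1,1)
PS 3-0 [J2]: (5,1,2)
link5: (6,1,2)
R 1-2 [J1]: (6,2,2)
P 5-3 [J1]: (6,3,2)
R 5-2 [J1]: (6,4,2)
P 3-4 [J1]: (6,5,2)
Grübler: 3·5 − 2·5 − 2 = 3

M = 3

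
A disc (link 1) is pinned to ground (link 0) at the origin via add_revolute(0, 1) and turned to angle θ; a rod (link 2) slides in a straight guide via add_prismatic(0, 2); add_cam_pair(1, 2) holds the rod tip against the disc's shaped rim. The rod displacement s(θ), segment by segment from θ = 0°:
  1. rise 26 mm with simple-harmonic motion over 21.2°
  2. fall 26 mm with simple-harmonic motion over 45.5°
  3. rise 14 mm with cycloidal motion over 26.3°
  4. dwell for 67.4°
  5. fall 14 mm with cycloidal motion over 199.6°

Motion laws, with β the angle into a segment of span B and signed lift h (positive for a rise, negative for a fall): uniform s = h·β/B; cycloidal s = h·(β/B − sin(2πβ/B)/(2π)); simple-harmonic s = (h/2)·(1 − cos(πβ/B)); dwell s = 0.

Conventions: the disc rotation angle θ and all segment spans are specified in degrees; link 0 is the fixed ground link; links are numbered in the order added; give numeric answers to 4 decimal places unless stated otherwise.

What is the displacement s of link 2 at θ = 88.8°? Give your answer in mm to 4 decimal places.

segment 1 (0° to 21.2°, simple-harmonic, h = 26) is passed completely: s = 0.0000 + (26) = 26.0000
segment 2 (21.2° to 66.7°, simple-harmonic, h = -26) is passed completely: s = 26.0000 + (-26) = 0.0000
θ = 88.8° falls in segment 3 (66.7° to 93°, cycloidal, h = 14): β = 88.8 − 66.7 = 22.1°, B = 26.3°; Δs = 14·(0.8403 − sin(2π·0.8403)/(2π)) = 13.6433; s = 0.0000 + 13.6433 = 13.6433

13.6433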